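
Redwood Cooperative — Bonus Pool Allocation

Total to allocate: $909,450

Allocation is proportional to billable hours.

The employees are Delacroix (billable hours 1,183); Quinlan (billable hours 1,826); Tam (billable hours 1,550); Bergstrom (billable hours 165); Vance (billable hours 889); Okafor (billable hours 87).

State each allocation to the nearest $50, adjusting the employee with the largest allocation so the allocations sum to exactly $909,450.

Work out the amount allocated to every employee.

Sum of billable hours: 5,700.
Proportional shares: Delacroix 1,183/5,700 × $909,450 = 188,750.76; Quinlan 1,826/5,700 × $909,450 = 291,343.11; Tam 1,550/5,700 × $909,450 = 247,306.58; Bergstrom 165/5,700 × $909,450 = 26,326.18; Vance 889/5,700 × $909,450 = 141,842.29; Okafor 87/5,700 × $909,450 = 13,881.08.
After rounding ($50): Delacroix $188,750; Quinlan $291,350; Tam $247,300; Bergstrom $26,350; Vance $141,850; Okafor $13,900. Sum = $909,500.
Difference $909,450 − $909,500 = −$50 applied to largest allocation (Quinlan): Quinlan becomes $291,300.

Delacroix: $188,750; Quinlan: $291,300; Tam: $247,300; Bergstrom: $26,350; Vance: $141,850; Okafor: $13,900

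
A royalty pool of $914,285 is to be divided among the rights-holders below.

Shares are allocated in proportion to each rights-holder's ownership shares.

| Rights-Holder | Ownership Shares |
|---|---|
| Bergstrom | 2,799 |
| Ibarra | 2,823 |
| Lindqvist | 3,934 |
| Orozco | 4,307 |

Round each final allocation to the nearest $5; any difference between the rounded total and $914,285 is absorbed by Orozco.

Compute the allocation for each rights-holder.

Bergstrom: $184,600 · Ibarra: $186,180 · Lindqvist: $259,455 · Orozco: $284,050

Sum of ownership shares: 13,863.
Proportional shares: Bergstrom 2,799/13,863 × $914,285 = 184,598.12; Ibarra 2,823/13,863 × $914,285 = 186,180.95; Lindqvist 3,934/13,863 × $914,285 = 259,453.02; Orozco 4,307/13,863 × $914,285 = 284,052.91.
Rounded to nearest $5: Bergstrom $184,600; Ibarra $186,180; Lindqvist $259,455; Orozco $284,055. Sum = $914,290.
Difference $914,285 − $914,290 = −$5 applied to Orozco: Orozco becomes $284,050.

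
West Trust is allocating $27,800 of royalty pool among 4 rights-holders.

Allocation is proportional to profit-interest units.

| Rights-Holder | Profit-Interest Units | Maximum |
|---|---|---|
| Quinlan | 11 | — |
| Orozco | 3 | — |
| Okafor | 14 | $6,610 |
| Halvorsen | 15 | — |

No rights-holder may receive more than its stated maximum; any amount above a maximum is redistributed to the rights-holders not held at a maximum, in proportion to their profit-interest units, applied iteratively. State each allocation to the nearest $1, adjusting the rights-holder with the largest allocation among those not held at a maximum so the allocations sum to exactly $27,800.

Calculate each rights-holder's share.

Profit-interest units total: 43.
Unconstrained shares: Quinlan 7,111.63; Orozco 1,939.53; Okafor 9,051.16; Halvorsen 9,697.67.
Capped: Okafor ($6,610); residual $21,190 reallocated over remaining profit-interest units 29.
Redistributed shares: Quinlan 8,037.59 → $8,038; Orozco 2,192.07 → $2,192; Halvorsen 10,960.34 → $10,960.

Quinlan: $8,038; Orozco: $2,192; Okafor: $6,610; Halvorsen: $10,960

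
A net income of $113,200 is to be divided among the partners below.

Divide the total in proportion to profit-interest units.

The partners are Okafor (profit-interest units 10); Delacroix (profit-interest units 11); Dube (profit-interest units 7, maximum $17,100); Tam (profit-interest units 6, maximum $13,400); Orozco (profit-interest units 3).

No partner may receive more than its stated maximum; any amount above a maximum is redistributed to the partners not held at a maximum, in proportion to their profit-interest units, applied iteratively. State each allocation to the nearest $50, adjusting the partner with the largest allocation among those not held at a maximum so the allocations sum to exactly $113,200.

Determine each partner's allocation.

Profit-interest units total: 37.
Proportional shares (ignoring caps): Okafor 30,594.59; Delacroix 33,654.05; Dube 21,416.22; Tam 18,356.76; Orozco 9,178.38.
Cap binds for Dube ($17,100), Tam ($13,400); remaining pool $82,700 reallocated over remaining profit-interest units 24.
Redistributed shares: Okafor 34,458.33 → $34,450; Delacroix 37,904.17 → $37,900; Orozco 10,337.50 → $10,350.

Okafor: $34,450; Delacroix: $37,900; Dube: $17,100; Tam: $13,400; Orozco: $10,350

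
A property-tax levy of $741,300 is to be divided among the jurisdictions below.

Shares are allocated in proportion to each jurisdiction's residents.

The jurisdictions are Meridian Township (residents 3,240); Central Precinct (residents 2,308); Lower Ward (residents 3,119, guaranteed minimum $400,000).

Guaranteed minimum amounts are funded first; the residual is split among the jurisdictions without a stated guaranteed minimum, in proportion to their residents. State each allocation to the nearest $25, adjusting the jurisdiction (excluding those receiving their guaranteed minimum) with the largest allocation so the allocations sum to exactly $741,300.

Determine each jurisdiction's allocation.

Minimums first: Lower Ward $400,000. Balance $341,300.
Balance split over remaining residents 5,548: Meridian Township 199,317.23 → $199,325; Central Precinct 141,982.77 → $141,975.

Meridian Township: $199,325; Central Precinct: $141,975; Lower Ward: $400,000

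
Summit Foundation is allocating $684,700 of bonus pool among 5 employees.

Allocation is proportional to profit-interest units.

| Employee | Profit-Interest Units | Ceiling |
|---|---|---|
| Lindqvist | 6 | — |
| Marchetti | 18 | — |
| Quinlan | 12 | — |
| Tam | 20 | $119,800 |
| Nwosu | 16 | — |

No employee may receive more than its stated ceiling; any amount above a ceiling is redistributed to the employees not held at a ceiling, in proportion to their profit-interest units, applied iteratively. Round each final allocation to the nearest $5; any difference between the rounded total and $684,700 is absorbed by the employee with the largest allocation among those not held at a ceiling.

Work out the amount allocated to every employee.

Lindqvist: $65,180; Marchetti: $195,545; Quinlan: $130,360; Tam: $119,800; Nwosu: $173,815

Profit-interest units total: 72.
Unconstrained shares: Lindqvist 57,058.33; Marchetti 171,175.00; Quinlan 114,116.67; Tam 190,194.44; Nwosu 152,155.56.
Capped: Tam ($119,800); residual $564,900 reallocated over remaining profit-interest units 52.
Remaining shares: Lindqvist 65,180.77 → $65,180; Marchetti 195,542.31 → $195,540; Quinlan 130,361.54 → $130,360; Nwosu 173,815.38 → $173,815.
Rounding difference +$5 applied to Marchetti → $195,545.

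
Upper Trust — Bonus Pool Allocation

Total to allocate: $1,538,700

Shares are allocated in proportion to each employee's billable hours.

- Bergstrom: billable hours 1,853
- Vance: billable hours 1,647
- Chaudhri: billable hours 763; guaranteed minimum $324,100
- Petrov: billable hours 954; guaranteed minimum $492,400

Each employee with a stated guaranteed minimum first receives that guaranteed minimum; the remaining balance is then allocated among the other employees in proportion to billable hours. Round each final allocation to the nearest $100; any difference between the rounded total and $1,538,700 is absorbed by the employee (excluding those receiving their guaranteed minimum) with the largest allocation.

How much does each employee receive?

Minimums first: Chaudhri $324,100; Petrov $492,400. Remaining pool $722,200.
Remaining pool split over remaining billable hours 3,500: Bergstrom 382,353.31 → $382,400; Vance 339,846.69 → $339,800.

Bergstrom: $382,400; Vance: $339,800; Chaudhri: $324,100; Petrov: $492,400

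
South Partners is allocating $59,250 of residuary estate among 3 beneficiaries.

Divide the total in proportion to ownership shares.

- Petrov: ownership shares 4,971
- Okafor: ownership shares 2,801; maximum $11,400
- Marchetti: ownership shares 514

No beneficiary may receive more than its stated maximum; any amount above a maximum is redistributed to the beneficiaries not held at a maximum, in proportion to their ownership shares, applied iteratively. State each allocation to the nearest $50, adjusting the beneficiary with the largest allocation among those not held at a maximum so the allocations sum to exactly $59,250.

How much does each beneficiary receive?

Sum of ownership shares: 8,286.
Proportional shares (ignoring caps): Petrov 35,545.71; Okafor 20,028.87; Marchetti 3,675.42.
Cap binds for Okafor ($11,400); remaining pool $47,850 reallocated over remaining ownership shares 5,485.
Shares after redistribution: Petrov 43,365.97 → $43,350; Marchetti 4,484.03 → $4,500.

Petrov: $43,350 · Okafor: $11,400 · Marchetti: $4,500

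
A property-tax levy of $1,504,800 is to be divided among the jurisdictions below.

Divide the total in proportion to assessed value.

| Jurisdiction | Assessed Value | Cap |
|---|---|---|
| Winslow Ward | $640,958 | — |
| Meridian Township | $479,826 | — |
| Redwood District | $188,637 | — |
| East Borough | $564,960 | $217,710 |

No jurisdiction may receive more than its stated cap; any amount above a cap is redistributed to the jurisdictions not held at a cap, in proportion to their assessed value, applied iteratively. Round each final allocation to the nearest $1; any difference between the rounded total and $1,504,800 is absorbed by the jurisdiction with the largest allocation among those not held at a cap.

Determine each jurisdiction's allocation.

Assessed value total: 1,874,381.
Proportional shares (ignoring caps): Winslow Ward 514,577.13; Meridian Township 385,216.33; Redwood District 151,442.51; East Borough 453,564.03.
Held at cap: East Borough ($217,710); residual $1,287,090 reallocated over remaining assessed value 1,309,421.
Redistributed shares: Winslow Ward 630,027.04 → $630,027; Meridian Township 471,643.00 → $471,643; Redwood District 185,419.97 → $185,420.

Winslow Ward: $630,027 · Meridian Township: $471,643 · Redwood District: $185,420 · East Borough: $217,710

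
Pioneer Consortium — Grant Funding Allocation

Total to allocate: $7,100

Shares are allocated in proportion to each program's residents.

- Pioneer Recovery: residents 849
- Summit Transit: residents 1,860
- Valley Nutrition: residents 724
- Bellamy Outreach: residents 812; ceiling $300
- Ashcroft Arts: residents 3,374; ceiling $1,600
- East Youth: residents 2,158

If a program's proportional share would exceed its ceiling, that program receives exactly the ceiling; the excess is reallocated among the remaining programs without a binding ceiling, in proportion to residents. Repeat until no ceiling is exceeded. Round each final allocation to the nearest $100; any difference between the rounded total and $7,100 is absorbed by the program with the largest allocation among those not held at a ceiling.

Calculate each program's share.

Sum of residents: 9,777.
Proportional shares (ignoring caps): Pioneer Recovery 616.54; Summit Transit 1,350.72; Valley Nutrition 525.76; Bellamy Outreach 589.67; Ashcroft Arts 2,450.18; East Youth 1,567.13.
Held at cap: Bellamy Outreach ($300), Ashcroft Arts ($1,600); remaining pool $5,200 reallocated over remaining residents 5,591.
Shares after redistribution: Pioneer Recovery 789.63 → $800; Summit Transit 1,729.92 → $1,700; Valley Nutrition 673.37 → $700; East Youth 2,007.08 → $2,000.

Pioneer Recovery: $800 · Summit Transit: $1,700 · Valley Nutrition: $700 · Bellamy Outreach: $300 · Ashcroft Arts: $1,600 · East Youth: $2,000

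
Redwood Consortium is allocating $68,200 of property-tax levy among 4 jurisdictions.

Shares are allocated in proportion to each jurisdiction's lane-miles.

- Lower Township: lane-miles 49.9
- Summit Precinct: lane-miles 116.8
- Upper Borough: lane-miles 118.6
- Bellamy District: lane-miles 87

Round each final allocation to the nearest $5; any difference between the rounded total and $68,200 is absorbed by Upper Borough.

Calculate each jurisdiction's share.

Combined lane-miles = 372.3.
Raw shares: Lower Township 49.9/372.3 × $68,200 = 9,140.96; Summit Precinct 116.8/372.3 × $68,200 = 21,396.08; Upper Borough 118.6/372.3 × $68,200 = 21,725.81; Bellamy District 87/372.3 × $68,200 = 15,937.15.
Rounded to nearest $5: Lower Township $9,140; Summit Precinct $21,395; Upper Borough $21,725; Bellamy District $15,935. Sum = $68,195.
Difference $68,200 − $68,195 = +$5 applied to Upper Borough: Upper Borough becomes $21,730.

Lower Township: $9,140 | Summit Precinct: $21,395 | Upper Borough: $21,730 | Bellamy District: $15,935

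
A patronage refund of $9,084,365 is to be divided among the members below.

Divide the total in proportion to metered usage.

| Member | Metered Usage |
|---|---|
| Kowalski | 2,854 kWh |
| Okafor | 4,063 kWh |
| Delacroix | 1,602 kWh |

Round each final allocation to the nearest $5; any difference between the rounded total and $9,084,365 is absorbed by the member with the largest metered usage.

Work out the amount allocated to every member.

Kowalski: $3,043,405; Okafor: $4,332,645; Delacroix: $1,708,315

Combined metered usage = 8,519.
Pro-rata amounts: Kowalski 2,854/8,519 × $9,084,365 = 3,043,406.23; Okafor 4,063/8,519 × $9,084,365 = 4,332,641.74; Delacroix 1,602/8,519 × $9,084,365 = 1,708,317.02.
Rounded to nearest $5: Kowalski $3,043,405; Okafor $4,332,640; Delacroix $1,708,315. Sum = $9,084,360.
Difference $9,084,365 − $9,084,360 = +$5 applied to largest metered usage (Okafor): Okafor becomes $4,332,645.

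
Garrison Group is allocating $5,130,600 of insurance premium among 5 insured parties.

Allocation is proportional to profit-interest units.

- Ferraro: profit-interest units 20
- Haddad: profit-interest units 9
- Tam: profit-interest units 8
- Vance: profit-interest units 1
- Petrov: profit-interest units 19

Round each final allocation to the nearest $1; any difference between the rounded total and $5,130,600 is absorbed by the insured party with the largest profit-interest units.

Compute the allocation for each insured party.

Combined profit-interest units = 20 + 9 + 8 + 1 + 19 = 57.
Raw shares: Ferraro 1,800,210.53; Haddad 810,094.74; Tam 720,084.21; Vance 90,010.53; Petrov 1,710,200.00.
At nearest $1: Ferraro $1,800,211; Haddad $810,095; Tam $720,084; Vance $90,011; Petrov $1,710,200. Sum = $5,130,601.
Difference $5,130,600 − $5,130,601 = −$1 applied to largest profit-interest units (Ferraro): Ferraro becomes $1,800,210.

Ferraro: $1,800,210; Haddad: $810,095; Tam: $720,084; Vance: $90,011; Petrov: $1,710,200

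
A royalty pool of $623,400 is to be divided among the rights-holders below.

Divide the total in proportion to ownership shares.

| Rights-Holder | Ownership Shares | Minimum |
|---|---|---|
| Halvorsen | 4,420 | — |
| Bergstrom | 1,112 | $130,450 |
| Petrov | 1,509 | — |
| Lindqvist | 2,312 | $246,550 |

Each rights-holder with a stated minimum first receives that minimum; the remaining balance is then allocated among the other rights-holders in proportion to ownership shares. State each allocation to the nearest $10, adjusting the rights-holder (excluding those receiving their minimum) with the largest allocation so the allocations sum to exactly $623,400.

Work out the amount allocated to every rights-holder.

Halvorsen: $183,690 · Bergstrom: $130,450 · Petrov: $62,710 · Lindqvist: $246,550

Fund the minimums — Bergstrom $130,450; Lindqvist $246,550. Balance $246,400.
Balance split over remaining ownership shares 5,929: Halvorsen 183,688.31 → $183,690; Petrov 62,711.69 → $62,710.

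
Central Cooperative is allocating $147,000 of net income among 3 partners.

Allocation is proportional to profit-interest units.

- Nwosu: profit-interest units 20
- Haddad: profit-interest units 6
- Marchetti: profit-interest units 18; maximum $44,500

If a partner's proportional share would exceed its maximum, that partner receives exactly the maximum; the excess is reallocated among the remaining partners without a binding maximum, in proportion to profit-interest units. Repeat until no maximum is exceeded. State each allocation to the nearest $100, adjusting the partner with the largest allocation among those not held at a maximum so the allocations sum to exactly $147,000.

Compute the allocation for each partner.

Combined profit-interest units = 44.
Proportional shares (ignoring caps): Nwosu 66,818.18; Haddad 20,045.45; Marchetti 60,136.36.
Capped: Marchetti ($44,500); remaining pool $102,500 reallocated over remaining profit-interest units 26.
Remaining shares: Nwosu 78,846.15 → $78,800; Haddad 23,653.85 → $23,700.

Nwosu: $78,800 | Haddad: $23,700 | Marchetti: $44,500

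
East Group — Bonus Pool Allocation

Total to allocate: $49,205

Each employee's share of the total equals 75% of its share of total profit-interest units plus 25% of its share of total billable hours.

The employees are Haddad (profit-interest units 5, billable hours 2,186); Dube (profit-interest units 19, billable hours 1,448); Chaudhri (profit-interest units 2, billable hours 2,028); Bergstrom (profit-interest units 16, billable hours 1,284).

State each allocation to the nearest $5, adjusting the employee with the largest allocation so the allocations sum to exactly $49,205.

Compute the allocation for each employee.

Profit-interest units total 42; billable hours total 6,946.
Combined weights (75% profit-interest units + 25% billable hours): Haddad 0.1680; Dube 0.3914; Chaudhri 0.1087; Bergstrom 0.3319.
Pro-rata amounts: Haddad 8,264.67; Dube 19,258.94; Chaudhri 5,348.88; Bergstrom 16,332.51.
At nearest $5: Haddad $8,265; Dube $19,260; Chaudhri $5,350; Bergstrom $16,335. Sum = $49,210.
Difference $49,205 − $49,210 = −$5 applied to largest allocation (Dube): Dube becomes $19,255.

Haddad: $8,265 · Dube: $19,255 · Chaudhri: $5,350 · Bergstrom: $16,335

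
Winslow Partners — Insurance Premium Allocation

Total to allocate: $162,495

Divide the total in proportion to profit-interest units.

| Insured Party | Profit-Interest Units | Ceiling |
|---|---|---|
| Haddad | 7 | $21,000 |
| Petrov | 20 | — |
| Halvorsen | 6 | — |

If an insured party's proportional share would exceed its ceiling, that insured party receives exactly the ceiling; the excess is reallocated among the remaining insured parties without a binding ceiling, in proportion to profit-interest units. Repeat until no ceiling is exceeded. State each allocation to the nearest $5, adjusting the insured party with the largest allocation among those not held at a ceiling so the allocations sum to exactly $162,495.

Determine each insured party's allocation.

Combined profit-interest units = 33.
Unconstrained shares: Haddad 34,468.64; Petrov 98,481.82; Halvorsen 29,544.55.
Capped: Haddad ($21,000); remaining pool $141,495 reallocated over remaining profit-interest units 26.
Redistributed shares: Petrov 108,842.31 → $108,840; Halvorsen 32,652.69 → $32,655.

Haddad: $21,000 | Petrov: $108,840 | Halvorsen: $32,655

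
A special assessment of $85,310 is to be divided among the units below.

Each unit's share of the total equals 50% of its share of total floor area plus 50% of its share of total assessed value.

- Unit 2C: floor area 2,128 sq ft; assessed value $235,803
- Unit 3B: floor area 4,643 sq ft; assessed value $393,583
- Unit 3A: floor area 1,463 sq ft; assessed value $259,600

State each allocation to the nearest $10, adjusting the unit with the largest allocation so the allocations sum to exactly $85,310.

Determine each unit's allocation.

Totals — floor area 8,234, assessed value 888,986.
Blended shares (50% floor area + 50% assessed value): Unit 2C 0.2618; Unit 3B 0.5033; Unit 3A 0.2348.
Unrounded shares: Unit 2C 22,338.00; Unit 3B 42,937.12; Unit 3A 20,034.88.
Rounded to nearest $10: Unit 2C $22,340; Unit 3B $42,940; Unit 3A $20,030. Sum = $85,310.
Sum already equals the total — no adjustment.

Unit 2C: $22,340 | Unit 3B: $42,940 | Unit 3A: $20,030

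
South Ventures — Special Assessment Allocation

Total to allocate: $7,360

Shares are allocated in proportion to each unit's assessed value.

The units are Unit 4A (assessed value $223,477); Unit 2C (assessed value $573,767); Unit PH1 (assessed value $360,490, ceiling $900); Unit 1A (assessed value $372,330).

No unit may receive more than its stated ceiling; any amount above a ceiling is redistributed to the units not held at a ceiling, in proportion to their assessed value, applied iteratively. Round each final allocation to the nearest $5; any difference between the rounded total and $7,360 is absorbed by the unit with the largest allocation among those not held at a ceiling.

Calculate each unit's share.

Sum of assessed value: 1,530,064.
Unconstrained shares: Unit 4A 1,074.98; Unit 2C 2,759.97; Unit PH1 1,734.05; Unit 1A 1,791.00.
Held at cap: Unit PH1 ($900); remaining pool $6,460 reallocated over remaining assessed value 1,169,574.
Redistributed shares: Unit 4A 1,234.35 → $1,235; Unit 2C 3,169.13 → $3,170; Unit 1A 2,056.52 → $2,055.

Unit 4A: $1,235; Unit 2C: $3,170; Unit PH1: $900; Unit 1A: $2,055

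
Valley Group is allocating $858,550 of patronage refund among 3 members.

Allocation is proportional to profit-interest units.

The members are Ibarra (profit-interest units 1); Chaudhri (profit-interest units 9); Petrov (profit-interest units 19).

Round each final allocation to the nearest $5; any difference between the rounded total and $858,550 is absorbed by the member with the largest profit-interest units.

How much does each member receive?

Ibarra: $29,605 · Chaudhri: $266,445 · Petrov: $562,500

Combined profit-interest units = 1 + 9 + 19 = 29.
Proportional shares: Ibarra 29,605.17; Chaudhri 266,446.55; Petrov 562,498.28.
After rounding ($5): Ibarra $29,605; Chaudhri $266,445; Petrov $562,500. Sum = $858,550.
Sum already equals the total — no adjustment.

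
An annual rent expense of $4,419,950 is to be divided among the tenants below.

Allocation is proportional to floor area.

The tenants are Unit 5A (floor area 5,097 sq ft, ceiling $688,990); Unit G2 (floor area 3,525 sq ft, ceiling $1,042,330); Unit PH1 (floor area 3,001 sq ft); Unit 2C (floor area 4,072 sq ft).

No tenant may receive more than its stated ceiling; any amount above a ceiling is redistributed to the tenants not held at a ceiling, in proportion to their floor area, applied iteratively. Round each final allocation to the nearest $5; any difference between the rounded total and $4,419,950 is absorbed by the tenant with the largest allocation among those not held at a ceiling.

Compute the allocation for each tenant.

Unit 5A: $688,990 · Unit G2: $1,042,330 · Unit PH1: $1,140,760 · Unit 2C: $1,547,870

Combined floor area = 15,695.
Unconstrained shares: Unit 5A 1,435,392.49; Unit G2 992,693.45; Unit PH1 845,127.11; Unit 2C 1,146,736.95.
Capped: Unit 5A ($688,990); residual $3,730,960 reallocated over remaining floor area 10,598.
Capped: Unit G2 ($1,042,330); residual $2,688,630 reallocated over remaining floor area 7,073.
Shares after redistribution: Unit PH1 1,140,757.62 → $1,140,760; Unit 2C 1,547,872.38 → $1,547,870.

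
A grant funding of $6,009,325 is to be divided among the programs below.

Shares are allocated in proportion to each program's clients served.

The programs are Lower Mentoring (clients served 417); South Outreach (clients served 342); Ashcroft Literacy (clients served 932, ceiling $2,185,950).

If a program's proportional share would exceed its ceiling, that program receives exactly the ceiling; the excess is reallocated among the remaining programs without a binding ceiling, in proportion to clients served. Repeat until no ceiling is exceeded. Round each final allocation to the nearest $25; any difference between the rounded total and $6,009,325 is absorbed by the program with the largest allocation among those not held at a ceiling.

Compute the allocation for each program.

Combined clients served = 1,691.
Pro-rata shares before constraints: Lower Mentoring 1,481,897.41; South Outreach 1,215,369.10; Ashcroft Literacy 3,312,058.49.
Held at cap: Ashcroft Literacy ($2,185,950); balance $3,823,375 reallocated over remaining clients served 759.
Shares after redistribution: Lower Mentoring 2,100,589.43 → $2,100,600; South Outreach 1,722,785.57 → $1,722,775.

Lower Mentoring: $2,100,600; South Outreach: $1,722,775; Ashcroft Literacy: $2,185,950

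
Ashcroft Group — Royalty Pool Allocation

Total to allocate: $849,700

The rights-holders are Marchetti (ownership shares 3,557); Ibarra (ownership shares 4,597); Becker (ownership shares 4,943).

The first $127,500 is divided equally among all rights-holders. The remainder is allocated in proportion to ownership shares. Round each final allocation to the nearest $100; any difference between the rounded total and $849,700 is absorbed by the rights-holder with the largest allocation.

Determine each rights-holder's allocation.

$127,500 shared equally gives $42,500 per rights-holder.
Remainder $722,200 by ownership shares (total 13,097): Marchetti 196,141.51 → $196,100; Ibarra 253,489.61 → $253,500; Becker 272,568.88 → $272,600.
Totals: Marchetti $42,500 + $196,100 = $238,600; Ibarra $42,500 + $253,500 = $296,000; Becker $42,500 + $272,600 = $315,100.

Marchetti: $238,600 · Ibarra: $296,000 · Becker: $315,100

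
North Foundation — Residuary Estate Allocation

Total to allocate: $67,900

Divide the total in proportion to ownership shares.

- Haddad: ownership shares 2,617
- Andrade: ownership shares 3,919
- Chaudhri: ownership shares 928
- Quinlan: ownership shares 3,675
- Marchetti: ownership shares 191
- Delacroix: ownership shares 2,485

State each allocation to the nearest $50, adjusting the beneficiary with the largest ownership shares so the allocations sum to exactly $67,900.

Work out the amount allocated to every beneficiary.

Haddad: $12,850 | Andrade: $19,300 | Chaudhri: $4,550 | Quinlan: $18,050 | Marchetti: $950 | Delacroix: $12,200

Total ownership shares = 13,815.
Unrounded shares: Haddad 2,617/13,815 × $67,900 = 12,862.42; Andrade 3,919/13,815 × $67,900 = 19,261.68; Chaudhri 928/13,815 × $67,900 = 4,561.07; Quinlan 3,675/13,815 × $67,900 = 18,062.43; Marchetti 191/13,815 × $67,900 = 938.75; Delacroix 2,485/13,815 × $67,900 = 12,213.64.
After rounding ($50): Haddad $12,850; Andrade $19,250; Chaudhri $4,550; Quinlan $18,050; Marchetti $950; Delacroix $12,200. Sum = $67,850.
Difference $67,900 − $67,850 = +$50 applied to largest ownership shares (Andrade): Andrade becomes $19,300.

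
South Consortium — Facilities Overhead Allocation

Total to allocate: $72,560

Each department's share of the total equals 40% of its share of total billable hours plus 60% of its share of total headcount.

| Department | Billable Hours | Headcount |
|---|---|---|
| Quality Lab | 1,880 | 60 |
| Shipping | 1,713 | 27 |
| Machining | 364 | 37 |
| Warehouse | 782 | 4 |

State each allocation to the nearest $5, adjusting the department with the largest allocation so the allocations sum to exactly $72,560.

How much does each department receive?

Quality Lab: $31,920 · Shipping: $19,675 · Machining: $14,815 · Warehouse: $6,150

Totals — billable hours 4,739, headcount 128.
Composite weights (40% billable hours + 60% headcount): Quality Lab 0.4399; Shipping 0.2711; Machining 0.2042; Warehouse 0.0848.
Pro-rata amounts: Quality Lab 31,921.56; Shipping 19,674.64; Machining 14,813.94; Warehouse 6,149.86.
After rounding ($5): Quality Lab $31,920; Shipping $19,675; Machining $14,815; Warehouse $6,150. Sum = $72,560.
No rounding difference to absorb.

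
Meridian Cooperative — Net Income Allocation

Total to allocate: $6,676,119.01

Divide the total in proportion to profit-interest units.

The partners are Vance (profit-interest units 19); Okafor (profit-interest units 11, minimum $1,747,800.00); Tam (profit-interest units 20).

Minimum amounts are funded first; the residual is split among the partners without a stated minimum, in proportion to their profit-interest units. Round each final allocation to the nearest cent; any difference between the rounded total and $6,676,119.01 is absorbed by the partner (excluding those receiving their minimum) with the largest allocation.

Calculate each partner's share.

Vance: $2,400,975.93 · Okafor: $1,747,800.00 · Tam: $2,527,343.08

Fund the minimums — Okafor $1,747,800.00. Remaining pool $4,928,319.01.
Remaining pool split over remaining profit-interest units 39: Vance 2,400,975.9279 → $2,400,975.93; Tam 2,527,343.0821 → $2,527,343.08.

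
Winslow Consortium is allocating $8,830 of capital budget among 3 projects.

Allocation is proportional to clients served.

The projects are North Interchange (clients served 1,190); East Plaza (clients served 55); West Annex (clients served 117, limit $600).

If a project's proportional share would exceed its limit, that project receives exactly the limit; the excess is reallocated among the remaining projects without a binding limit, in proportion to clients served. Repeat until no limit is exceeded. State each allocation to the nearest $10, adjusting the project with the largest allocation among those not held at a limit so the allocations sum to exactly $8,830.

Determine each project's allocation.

North Interchange: $7,870 · East Plaza: $360 · West Annex: $600

Clients served total: 1,362.
Unconstrained shares: North Interchange 7,714.90; East Plaza 356.57; West Annex 758.52.
Cap binds for West Annex ($600); residual $8,230 reallocated over remaining clients served 1,245.
Shares after redistribution: North Interchange 7,866.43 → $7,870; East Plaza 363.57 → $360.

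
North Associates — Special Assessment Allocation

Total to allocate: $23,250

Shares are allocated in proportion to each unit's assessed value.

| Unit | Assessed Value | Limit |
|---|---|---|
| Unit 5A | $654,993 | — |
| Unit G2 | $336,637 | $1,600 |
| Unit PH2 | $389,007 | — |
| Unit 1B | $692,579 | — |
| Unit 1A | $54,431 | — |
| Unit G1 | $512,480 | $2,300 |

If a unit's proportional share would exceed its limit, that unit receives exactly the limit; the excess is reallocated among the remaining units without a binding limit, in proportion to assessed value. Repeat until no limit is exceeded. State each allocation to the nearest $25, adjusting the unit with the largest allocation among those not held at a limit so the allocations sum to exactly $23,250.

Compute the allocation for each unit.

Combined assessed value = 2,640,127.
Proportional shares (ignoring caps): Unit 5A 5,768.13; Unit G2 2,964.56; Unit PH2 3,425.75; Unit 1B 6,099.12; Unit 1A 479.34; Unit G1 4,513.10.
Capped: Unit G2 ($1,600), Unit G1 ($2,300); remaining pool $19,350 reallocated over remaining assessed value 1,791,010.
Redistributed shares: Unit 5A 7,076.52 → $7,075; Unit PH2 4,202.82 → $4,200; Unit 1B 7,482.60 → $7,475; Unit 1A 588.07 → $600.

Unit 5A: $7,075 · Unit G2: $1,600 · Unit PH2: $4,200 · Unit 1B: $7,475 · Unit 1A: $600 · Unit G1: $2,300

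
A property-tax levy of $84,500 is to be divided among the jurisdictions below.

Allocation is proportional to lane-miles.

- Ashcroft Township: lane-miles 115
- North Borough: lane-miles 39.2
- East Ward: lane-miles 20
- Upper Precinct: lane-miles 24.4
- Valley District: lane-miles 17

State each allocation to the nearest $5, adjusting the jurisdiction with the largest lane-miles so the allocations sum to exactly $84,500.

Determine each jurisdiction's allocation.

Total lane-miles = 215.6.
Raw shares: Ashcroft Township 115/215.6 × $84,500 = 45,071.89; North Borough 39.2/215.6 × $84,500 = 15,363.64; East Ward 20/215.6 × $84,500 = 7,838.59; Upper Precinct 24.4/215.6 × $84,500 = 9,563.08; Valley District 17/215.6 × $84,500 = 6,662.80.
After rounding ($5): Ashcroft Township $45,070; North Borough $15,365; East Ward $7,840; Upper Precinct $9,565; Valley District $6,665. Sum = $84,505.
Difference $84,500 − $84,505 = −$5 applied to largest lane-miles (Ashcroft Township): Ashcroft Township becomes $45,065.

Ashcroft Township: $45,065 | North Borough: $15,365 | East Ward: $7,840 | Upper Precinct: $9,565 | Valley District: $6,665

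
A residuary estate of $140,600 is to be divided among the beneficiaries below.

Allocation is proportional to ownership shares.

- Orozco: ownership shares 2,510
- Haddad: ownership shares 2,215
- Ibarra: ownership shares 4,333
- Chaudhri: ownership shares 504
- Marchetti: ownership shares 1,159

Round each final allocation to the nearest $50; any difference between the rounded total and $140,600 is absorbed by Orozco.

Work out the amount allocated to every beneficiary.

Ownership shares total: 10,721.
Pro-rata amounts: Orozco 2,510/10,721 × $140,600 = 32,917.27; Haddad 2,215/10,721 × $140,600 = 29,048.50; Ibarra 4,333/10,721 × $140,600 = 56,824.90; Chaudhri 504/10,721 × $140,600 = 6,609.68; Marchetti 1,159/10,721 × $140,600 = 15,199.65.
At nearest $50: Orozco $32,900; Haddad $29,050; Ibarra $56,800; Chaudhri $6,600; Marchetti $15,200. Sum = $140,550.
Difference $140,600 − $140,550 = +$50 applied to Orozco: Orozco becomes $32,950.

Orozco: $32,950 · Haddad: $29,050 · Ibarra: $56,800 · Chaudhri: $6,600 · Marchetti: $15,200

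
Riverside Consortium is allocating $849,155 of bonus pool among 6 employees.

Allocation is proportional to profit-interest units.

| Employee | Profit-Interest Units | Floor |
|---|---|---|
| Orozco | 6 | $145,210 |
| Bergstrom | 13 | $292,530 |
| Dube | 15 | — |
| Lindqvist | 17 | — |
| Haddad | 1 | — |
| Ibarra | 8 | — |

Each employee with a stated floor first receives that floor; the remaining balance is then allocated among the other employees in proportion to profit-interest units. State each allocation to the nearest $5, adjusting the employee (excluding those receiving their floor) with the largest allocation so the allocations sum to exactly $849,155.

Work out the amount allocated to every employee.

Guaranteed amounts: Orozco $145,210; Bergstrom $292,530. Remaining pool $411,415.
Remaining pool split over remaining profit-interest units 41: Dube 150,517.68 → $150,520; Lindqvist 170,586.71 → $170,585; Haddad 10,034.51 → $10,035; Ibarra 80,276.10 → $80,275.

Orozco: $145,210 · Bergstrom: $292,530 · Dube: $150,520 · Lindqvist: $170,585 · Haddad: $10,035 · Ibarra: $80,275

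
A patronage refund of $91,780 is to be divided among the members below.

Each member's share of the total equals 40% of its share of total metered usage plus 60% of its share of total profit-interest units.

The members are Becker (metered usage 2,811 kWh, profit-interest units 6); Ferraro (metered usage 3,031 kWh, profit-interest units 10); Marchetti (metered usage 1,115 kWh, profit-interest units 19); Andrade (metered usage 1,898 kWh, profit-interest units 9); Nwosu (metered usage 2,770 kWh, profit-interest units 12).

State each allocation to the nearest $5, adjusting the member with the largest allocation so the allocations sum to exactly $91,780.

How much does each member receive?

Totals — metered usage 11,625, profit-interest units 56.
Blended shares (40% metered usage + 60% profit-interest units): Becker 0.1610; Ferraro 0.2114; Marchetti 0.2419; Andrade 0.1617; Nwosu 0.2239.
Raw shares: Becker 14,777.34; Ferraro 19,405.53; Marchetti 22,204.98; Andrade 14,844.14; Nwosu 20,548.01.
At nearest $5: Becker $14,775; Ferraro $19,405; Marchetti $22,205; Andrade $14,845; Nwosu $20,550. Sum = $91,780.
Sum already equals the total — no adjustment.

Becker: $14,775; Ferraro: $19,405; Marchetti: $22,205; Andrade: $14,845; Nwosu: $20,550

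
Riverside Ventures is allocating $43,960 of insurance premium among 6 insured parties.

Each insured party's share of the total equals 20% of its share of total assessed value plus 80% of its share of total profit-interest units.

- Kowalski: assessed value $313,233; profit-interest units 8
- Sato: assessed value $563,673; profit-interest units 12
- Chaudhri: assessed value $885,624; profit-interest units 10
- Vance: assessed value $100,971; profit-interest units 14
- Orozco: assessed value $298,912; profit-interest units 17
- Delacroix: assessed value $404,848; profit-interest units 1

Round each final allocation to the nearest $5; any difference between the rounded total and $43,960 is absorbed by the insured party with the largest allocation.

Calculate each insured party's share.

Kowalski: $5,610; Sato: $8,735; Chaudhri: $8,705; Vance: $8,285; Orozco: $10,670; Delacroix: $1,955

Assessed value total 2,567,261; profit-interest units total 62.
Combined weights (20% assessed value + 80% profit-interest units): Kowalski 0.1276; Sato 0.1988; Chaudhri 0.1980; Vance 0.1885; Orozco 0.2426; Delacroix 0.0444.
Proportional shares: Kowalski 5,610.52; Sato 8,737.10; Chaudhri 8,705.22; Vance 8,286.95; Orozco 10,666.51; Delacroix 1,953.69.
After rounding ($5): Kowalski $5,610; Sato $8,735; Chaudhri $8,705; Vance $8,285; Orozco $10,665; Delacroix $1,955. Sum = $43,955.
Difference $43,960 − $43,955 = +$5 applied to largest allocation (Orozco): Orozco becomes $10,670.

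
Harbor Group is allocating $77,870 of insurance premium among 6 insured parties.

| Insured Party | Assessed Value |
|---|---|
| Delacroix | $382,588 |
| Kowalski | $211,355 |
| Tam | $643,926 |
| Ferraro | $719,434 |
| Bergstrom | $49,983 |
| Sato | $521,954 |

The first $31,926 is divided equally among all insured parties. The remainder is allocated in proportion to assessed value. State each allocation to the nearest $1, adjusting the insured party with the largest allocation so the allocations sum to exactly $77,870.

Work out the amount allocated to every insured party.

First tranche $31,926 split equally: $5,321 each.
Remainder $45,944 by assessed value (total 2,529,240): Delacroix 6,949.76 → $6,950; Kowalski 3,839.29 → $3,839; Tam 11,697.01 → $11,697; Ferraro 13,068.62 → $13,069; Bergstrom 907.95 → $908; Sato 9,481.37 → $9,481.
Totals: Delacroix $5,321 + $6,950 = $12,271; Kowalski $5,321 + $3,839 = $9,160; Tam $5,321 + $11,697 = $17,018; Ferraro $5,321 + $13,069 = $18,390; Bergstrom $5,321 + $908 = $6,229; Sato $5,321 + $9,481 = $14,802.

Delacroix: $12,271 · Kowalski: $9,160 · Tam: $17,018 · Ferraro: $18,390 · Bergstrom: $6,229 · Sato: $14,802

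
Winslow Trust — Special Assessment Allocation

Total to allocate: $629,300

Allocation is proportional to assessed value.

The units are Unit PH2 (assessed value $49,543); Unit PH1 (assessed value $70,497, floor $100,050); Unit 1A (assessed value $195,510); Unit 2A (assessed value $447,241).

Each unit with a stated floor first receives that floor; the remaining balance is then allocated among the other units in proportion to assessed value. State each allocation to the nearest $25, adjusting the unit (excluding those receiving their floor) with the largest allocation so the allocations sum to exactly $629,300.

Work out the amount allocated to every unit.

Fund the minimums — Unit PH1 $100,050. Balance $529,250.
Balance split over remaining assessed value 692,294: Unit PH2 37,875.00 → $37,875; Unit 1A 149,464.92 → $149,475; Unit 2A 341,910.08 → $341,900.

Unit PH2: $37,875; Unit PH1: $100,050; Unit 1A: $149,475; Unit 2A: $341,900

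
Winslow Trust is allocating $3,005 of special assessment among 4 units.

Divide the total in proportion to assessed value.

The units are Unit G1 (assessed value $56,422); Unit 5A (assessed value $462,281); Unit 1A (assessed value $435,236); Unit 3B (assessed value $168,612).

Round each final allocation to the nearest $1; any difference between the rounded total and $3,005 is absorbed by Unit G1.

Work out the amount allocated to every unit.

Sum of assessed value: 1,122,551.
Unrounded shares: Unit G1 56,422/1,122,551 × $3,005 = 151.04; Unit 5A 462,281/1,122,551 × $3,005 = 1,237.498; Unit 1A 435,236/1,122,551 × $3,005 = 1,165.10; Unit 3B 168,612/1,122,551 × $3,005 = 451.36.
At nearest $1: Unit G1 $151; Unit 5A $1,237; Unit 1A $1,165; Unit 3B $451. Sum = $3,004.
Difference $3,005 − $3,004 = +$1 applied to Unit G1: Unit G1 becomes $152.

Unit G1: $152 · Unit 5A: $1,237 · Unit 1A: $1,165 · Unit 3B: $451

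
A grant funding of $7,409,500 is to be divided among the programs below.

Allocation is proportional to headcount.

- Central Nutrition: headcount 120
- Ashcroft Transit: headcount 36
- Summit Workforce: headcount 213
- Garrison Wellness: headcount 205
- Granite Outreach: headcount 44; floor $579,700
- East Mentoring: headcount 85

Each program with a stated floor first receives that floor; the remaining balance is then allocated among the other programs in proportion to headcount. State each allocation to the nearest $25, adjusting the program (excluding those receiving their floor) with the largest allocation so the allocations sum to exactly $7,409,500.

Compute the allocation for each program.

Fund the minimums — Granite Outreach $579,700. Residual $6,829,800.
Residual split over remaining headcount 659: Central Nutrition 1,243,666.16 → $1,243,675; Ashcroft Transit 373,099.85 → $373,100; Summit Workforce 2,207,507.44 → $2,207,500; Garrison Wellness 2,124,596.36 → $2,124,600; East Mentoring 880,930.20 → $880,925.

Central Nutrition: $1,243,675; Ashcroft Transit: $373,100; Summit Workforce: $2,207,500; Garrison Wellness: $2,124,600; Granite Outreach: $579,700; East Mentoring: $880,925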